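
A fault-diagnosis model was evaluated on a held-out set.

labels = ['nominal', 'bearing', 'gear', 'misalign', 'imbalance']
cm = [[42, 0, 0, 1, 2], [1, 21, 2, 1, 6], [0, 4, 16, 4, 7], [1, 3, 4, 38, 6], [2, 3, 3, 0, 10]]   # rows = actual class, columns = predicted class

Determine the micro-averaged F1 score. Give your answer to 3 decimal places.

Micro-averaging pools counts across classes: ΣTP=127, ΣFP=50, ΣFN=50.
Micro-F1 score = 2·TP/(2·TP+FP+FN) on pooled counts = 0.718 (equals overall accuracy in single-label multiclass).

0.718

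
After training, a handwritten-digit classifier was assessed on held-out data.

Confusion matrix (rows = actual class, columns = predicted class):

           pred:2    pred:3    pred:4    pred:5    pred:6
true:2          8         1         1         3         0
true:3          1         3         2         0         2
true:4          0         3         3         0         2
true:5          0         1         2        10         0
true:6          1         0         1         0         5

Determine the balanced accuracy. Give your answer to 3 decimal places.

0.570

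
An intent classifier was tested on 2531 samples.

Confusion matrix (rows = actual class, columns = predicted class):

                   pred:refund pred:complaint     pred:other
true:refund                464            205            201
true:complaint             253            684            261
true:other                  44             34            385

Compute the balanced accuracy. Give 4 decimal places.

0.6453

Balanced accuracy = mean of per-class recall.
  refund: recall = 464/870 = 0.53333
  complaint: recall = 684/1198 = 0.57095
  other: recall = 385/463 = 0.83153
Mean = (0.53333 + 0.57095 + 0.83153) / 3 = 0.6453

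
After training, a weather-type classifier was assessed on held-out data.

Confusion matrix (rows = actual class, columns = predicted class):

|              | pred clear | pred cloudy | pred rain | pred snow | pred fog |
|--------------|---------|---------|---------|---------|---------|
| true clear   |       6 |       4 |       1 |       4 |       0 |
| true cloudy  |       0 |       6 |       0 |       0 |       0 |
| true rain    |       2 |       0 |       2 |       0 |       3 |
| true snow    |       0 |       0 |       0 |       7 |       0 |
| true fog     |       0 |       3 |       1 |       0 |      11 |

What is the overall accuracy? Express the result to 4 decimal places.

0.6400

Accuracy = trace / total = (6+6+2+7+11=32) / 50 = 32/50 = 0.6400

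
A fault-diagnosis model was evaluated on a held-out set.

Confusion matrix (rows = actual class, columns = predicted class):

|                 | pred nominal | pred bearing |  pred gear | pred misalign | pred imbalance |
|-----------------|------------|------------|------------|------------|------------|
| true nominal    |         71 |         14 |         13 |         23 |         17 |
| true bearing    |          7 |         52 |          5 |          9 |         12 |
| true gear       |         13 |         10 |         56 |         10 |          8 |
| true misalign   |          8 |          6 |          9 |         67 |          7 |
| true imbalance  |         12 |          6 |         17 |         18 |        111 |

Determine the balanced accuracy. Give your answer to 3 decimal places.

0.614

Balanced accuracy = mean of per-class recall.
  nominal: recall = 71/138 = 0.5145
  bearing: recall = 52/85 = 0.6118
  gear: recall = 56/97 = 0.5773
  misalign: recall = 67/97 = 0.6907
  imbalance: recall = 111/164 = 0.6768
Mean = (0.5145 + 0.6118 + 0.5773 + 0.6907 + 0.6768) / 5 = 0.614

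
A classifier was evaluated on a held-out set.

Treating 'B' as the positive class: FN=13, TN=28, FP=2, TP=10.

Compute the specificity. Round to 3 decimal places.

0.933

Specificity = TN/(TN+FP) = 28/(28+2) = 0.933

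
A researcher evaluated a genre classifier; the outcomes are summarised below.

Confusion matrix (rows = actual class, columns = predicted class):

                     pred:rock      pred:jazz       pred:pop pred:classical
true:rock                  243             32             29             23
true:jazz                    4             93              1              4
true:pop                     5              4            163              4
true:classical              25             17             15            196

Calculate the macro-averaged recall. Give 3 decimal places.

Per-class recall (TP/(TP+FN)):
  rock: TP=243, FN=32+29+23=84 → 243/327 = 0.7431
  jazz: TP=93, FN=4+1+4=9 → 93/102 = 0.9118
  pop: TP=163, FN=5+4+4=13 → 163/176 = 0.9261
  classical: TP=196, FN=25+17+15=57 → 196/253 = 0.7747
Macro-recall = mean = (0.7431 + 0.9118 + 0.9261 + 0.7747) / 4 = 0.839

0.839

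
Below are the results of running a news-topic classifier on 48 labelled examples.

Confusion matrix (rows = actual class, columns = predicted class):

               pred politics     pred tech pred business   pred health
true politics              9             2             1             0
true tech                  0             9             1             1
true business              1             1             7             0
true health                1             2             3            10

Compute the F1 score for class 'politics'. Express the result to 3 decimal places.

Take TP from the diagonal, FP from the rest of the 'politics' prediction marginal, FN from the rest of the 'politics' actual marginal.
F1 score = 2·TP/(2·TP+FP+FN).
politics: TP=9, FP=0+1+1=2, FN=2+1+0=3 → 18/23 = 0.7826

0.783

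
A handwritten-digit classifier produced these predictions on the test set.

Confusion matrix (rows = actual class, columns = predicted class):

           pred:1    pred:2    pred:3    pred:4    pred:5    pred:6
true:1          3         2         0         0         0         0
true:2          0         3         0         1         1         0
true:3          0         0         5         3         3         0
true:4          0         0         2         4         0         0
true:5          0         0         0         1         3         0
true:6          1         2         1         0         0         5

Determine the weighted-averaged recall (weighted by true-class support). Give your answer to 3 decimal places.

Per-class recall (TP/(TP+FN)):
  1: TP=3, FN=2+0+0+0+0=2 → 3/5 = 0.6000
  2: TP=3, FN=0+0+1+1+0=2 → 3/5 = 0.6000
  3: TP=5, FN=0+0+3+3+0=6 → 5/11 = 0.4545
  4: TP=4, FN=0+0+2+0+0=2 → 4/6 = 0.6667
  5: TP=3, FN=0+0+0+1+0=1 → 3/4 = 0.7500
  6: TP=5, FN=1+2+1+0+0=4 → 5/9 = 0.5556
Weighted-recall = Σ (supportᵢ/N)·recallᵢ with N=40: (5/40)·0.6000 + (5/40)·0.6000 + (11/40)·0.4545 + (6/40)·0.6667 + (4/40)·0.7500 + (9/40)·0.5556 = 0.575

0.575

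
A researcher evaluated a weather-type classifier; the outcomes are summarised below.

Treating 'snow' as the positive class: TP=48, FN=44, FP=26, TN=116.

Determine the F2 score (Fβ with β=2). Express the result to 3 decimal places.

0.543

Fβ = (1+β²)·TP / ((1+β²)·TP + β²·FN + FP), with β²=4
= 5·48 / (5·48 + 4·44 + 26) = 0.543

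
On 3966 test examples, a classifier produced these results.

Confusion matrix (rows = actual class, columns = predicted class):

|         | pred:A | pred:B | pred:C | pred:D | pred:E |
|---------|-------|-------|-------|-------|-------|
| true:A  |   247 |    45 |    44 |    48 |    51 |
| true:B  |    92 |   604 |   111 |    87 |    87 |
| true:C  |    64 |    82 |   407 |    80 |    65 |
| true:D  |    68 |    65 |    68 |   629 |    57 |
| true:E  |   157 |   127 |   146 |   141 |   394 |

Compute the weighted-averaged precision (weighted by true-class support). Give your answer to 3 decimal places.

0.587

Per-class precision (TP/(TP+FP)):
  A: TP=247, FP=92+64+68+157=381 → 247/628 = 0.3933
  B: TP=604, FP=45+82+65+127=319 → 604/923 = 0.6544
  C: TP=407, FP=44+111+68+146=369 → 407/776 = 0.5245
  D: TP=629, FP=48+87+80+141=356 → 629/985 = 0.6386
  E: TP=394, FP=51+87+65+57=260 → 394/654 = 0.6024
Weighted-precision = Σ (supportᵢ/N)·precisionᵢ with N=3966: (435/3966)·0.3933 + (981/3966)·0.6544 + (698/3966)·0.5245 + (887/3966)·0.6386 + (965/3966)·0.6024 = 0.587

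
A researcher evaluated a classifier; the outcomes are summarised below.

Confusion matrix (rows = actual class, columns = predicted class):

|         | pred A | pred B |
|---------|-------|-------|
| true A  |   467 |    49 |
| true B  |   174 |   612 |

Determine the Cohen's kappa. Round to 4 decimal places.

Observed agreement pₒ = trace/N = 1079/1302 = 0.82873
Expected agreement pₑ = Σ (rowᵢ·colᵢ)/N² = (516·641 + 786·661)/1302² = 0.50159
κ = (pₒ − pₑ)/(1 − pₑ) = (0.82873 − 0.50159)/(1 − 0.50159) = 0.6564

0.6564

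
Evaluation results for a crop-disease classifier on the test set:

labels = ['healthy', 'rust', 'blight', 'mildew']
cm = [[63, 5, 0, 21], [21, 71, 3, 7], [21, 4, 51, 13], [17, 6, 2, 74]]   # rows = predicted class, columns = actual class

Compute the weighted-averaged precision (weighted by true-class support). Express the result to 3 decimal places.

Per-class precision (TP/(TP+FP)):
  healthy: TP=63, FP=5+0+21=26 → 63/89 = 0.7079
  rust: TP=71, FP=21+3+7=31 → 71/102 = 0.6961
  blight: TP=51, FP=21+4+13=38 → 51/89 = 0.5730
  mildew: TP=74, FP=17+6+2=25 → 74/99 = 0.7475
Weighted-precision = Σ (supportᵢ/N)·precisionᵢ with N=379: (122/379)·0.7079 + (86/379)·0.6961 + (56/379)·0.5730 + (115/379)·0.7475 = 0.697

0.697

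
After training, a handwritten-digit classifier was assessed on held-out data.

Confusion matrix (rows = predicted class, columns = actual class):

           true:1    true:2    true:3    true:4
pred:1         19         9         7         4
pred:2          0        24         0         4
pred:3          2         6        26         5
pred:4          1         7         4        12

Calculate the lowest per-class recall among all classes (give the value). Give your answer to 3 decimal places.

0.480

Per-class recall (TP/(TP+FN)):
  1: TP=19, FN=0+2+1=3 → 19/22 = 0.8636
  2: TP=24, FN=9+6+7=22 → 24/46 = 0.5217
  3: TP=26, FN=7+0+4=11 → 26/37 = 0.7027
  4: TP=12, FN=4+4+5=13 → 12/25 = 0.4800
Lowest is class '4' with recall = 0.480.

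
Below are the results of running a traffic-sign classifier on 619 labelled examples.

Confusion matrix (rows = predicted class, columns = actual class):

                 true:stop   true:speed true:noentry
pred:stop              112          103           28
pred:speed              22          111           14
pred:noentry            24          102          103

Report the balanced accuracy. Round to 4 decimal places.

Balanced accuracy = mean of per-class recall.
  stop: recall = 112/158 = 0.70886
  speed: recall = 111/316 = 0.35127
  noentry: recall = 103/145 = 0.71034
Mean = (0.70886 + 0.35127 + 0.71034) / 3 = 0.5902

0.5902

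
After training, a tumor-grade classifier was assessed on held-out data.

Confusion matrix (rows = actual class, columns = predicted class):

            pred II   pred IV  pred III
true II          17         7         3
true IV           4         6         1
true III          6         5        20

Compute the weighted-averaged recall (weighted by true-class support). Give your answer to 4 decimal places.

0.6232

Per-class recall (TP/(TP+FN)):
  II: TP=17, FN=7+3=10 → 17/27 = 0.62963
  IV: TP=6, FN=4+1=5 → 6/11 = 0.54545
  III: TP=20, FN=6+5=11 → 20/31 = 0.64516
Weighted-recall = Σ (supportᵢ/N)·recallᵢ with N=69: (27/69)·0.62963 + (11/69)·0.54545 + (31/69)·0.64516 = 0.6232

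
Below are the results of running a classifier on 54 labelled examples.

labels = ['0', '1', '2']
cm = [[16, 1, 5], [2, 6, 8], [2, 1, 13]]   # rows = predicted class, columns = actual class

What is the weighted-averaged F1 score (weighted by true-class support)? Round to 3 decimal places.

0.654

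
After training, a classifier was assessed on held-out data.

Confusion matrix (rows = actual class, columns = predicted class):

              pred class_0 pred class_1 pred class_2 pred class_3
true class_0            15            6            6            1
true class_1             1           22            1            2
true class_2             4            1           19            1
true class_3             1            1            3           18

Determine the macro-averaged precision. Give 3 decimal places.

Per-class precision (TP/(TP+FP)):
  class_0: TP=15, FP=1+4+1=6 → 15/21 = 0.7143
  class_1: TP=22, FP=6+1+1=8 → 22/30 = 0.7333
  class_2: TP=19, FP=6+1+3=10 → 19/29 = 0.6552
  class_3: TP=18, FP=1+2+1=4 → 18/22 = 0.8182
Macro-precision = mean = (0.7143 + 0.7333 + 0.6552 + 0.8182) / 4 = 0.730

0.730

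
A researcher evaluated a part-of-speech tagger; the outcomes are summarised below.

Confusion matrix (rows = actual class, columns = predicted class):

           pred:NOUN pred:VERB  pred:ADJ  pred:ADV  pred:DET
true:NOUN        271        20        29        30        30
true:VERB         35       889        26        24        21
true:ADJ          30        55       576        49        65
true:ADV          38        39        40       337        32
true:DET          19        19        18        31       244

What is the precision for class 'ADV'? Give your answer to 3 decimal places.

0.715

One-vs-rest for 'ADV': TP = diagonal; FP = other classes predicted 'ADV'; FN = 'ADV' predicted as other.
precision = TP/(TP+FP).
ADV: TP=337, FP=30+24+49+31=134 → 337/471 = 0.7155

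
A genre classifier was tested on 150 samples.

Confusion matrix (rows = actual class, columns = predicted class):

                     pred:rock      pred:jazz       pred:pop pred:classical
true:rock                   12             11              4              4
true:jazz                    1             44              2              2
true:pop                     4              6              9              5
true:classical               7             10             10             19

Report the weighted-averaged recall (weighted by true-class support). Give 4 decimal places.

0.5600

Per-class recall (TP/(TP+FN)):
  rock: TP=12, FN=11+4+4=19 → 12/31 = 0.38710
  jazz: TP=44, FN=1+2+2=5 → 44/49 = 0.89796
  pop: TP=9, FN=4+6+5=15 → 9/24 = 0.37500
  classical: TP=19, FN=7+10+10=27 → 19/46 = 0.41304
Weighted-recall = Σ (supportᵢ/N)·recallᵢ with N=150: (31/150)·0.38710 + (49/150)·0.89796 + (24/150)·0.37500 + (46/150)·0.41304 = 0.5600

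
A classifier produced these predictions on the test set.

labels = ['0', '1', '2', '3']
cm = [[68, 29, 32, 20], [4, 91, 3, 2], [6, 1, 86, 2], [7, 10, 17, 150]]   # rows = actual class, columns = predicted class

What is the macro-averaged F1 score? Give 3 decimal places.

Per-class F1 score (2·TP/(2·TP+FP+FN)):
  0: TP=68, FP=4+6+7=17, FN=29+32+20=81 → 136/234 = 0.5812
  1: TP=91, FP=29+1+10=40, FN=4+3+2=9 → 182/231 = 0.7879
  2: TP=86, FP=32+3+17=52, FN=6+1+2=9 → 172/233 = 0.7382
  3: TP=150, FP=20+2+2=24, FN=7+10+17=34 → 300/358 = 0.8380
Macro-F1 score = mean = (0.5812 + 0.7879 + 0.7382 + 0.8380) / 4 = 0.736

0.736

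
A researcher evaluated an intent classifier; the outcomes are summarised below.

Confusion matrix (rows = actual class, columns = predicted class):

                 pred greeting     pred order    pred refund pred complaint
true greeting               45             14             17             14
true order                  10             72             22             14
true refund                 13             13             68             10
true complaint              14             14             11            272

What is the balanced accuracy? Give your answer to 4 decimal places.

Balanced accuracy = mean of per-class recall.
  greeting: recall = 45/90 = 0.50000
  order: recall = 72/118 = 0.61017
  refund: recall = 68/104 = 0.65385
  complaint: recall = 272/311 = 0.87460
Mean = (0.50000 + 0.61017 + 0.65385 + 0.87460) / 4 = 0.6597

0.6597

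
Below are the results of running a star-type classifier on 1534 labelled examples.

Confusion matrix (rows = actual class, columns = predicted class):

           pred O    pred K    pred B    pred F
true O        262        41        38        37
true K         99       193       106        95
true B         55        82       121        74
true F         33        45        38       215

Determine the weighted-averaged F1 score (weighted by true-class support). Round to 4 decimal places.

0.5073

Per-class F1 score (2·TP/(2·TP+FP+FN)):
  O: TP=262, FP=99+55+33=187, FN=41+38+37=116 → 524/827 = 0.63362
  K: TP=193, FP=41+82+45=168, FN=99+106+95=300 → 386/854 = 0.45199
  B: TP=121, FP=38+106+38=182, FN=55+82+74=211 → 242/635 = 0.38110
  F: TP=215, FP=37+95+74=206, FN=33+45+38=116 → 430/752 = 0.57181
Weighted-F1 score = Σ (supportᵢ/N)·F1 scoreᵢ with N=1534: (378/1534)·0.63362 + (493/1534)·0.45199 + (332/1534)·0.38110 + (331/1534)·0.57181 = 0.5073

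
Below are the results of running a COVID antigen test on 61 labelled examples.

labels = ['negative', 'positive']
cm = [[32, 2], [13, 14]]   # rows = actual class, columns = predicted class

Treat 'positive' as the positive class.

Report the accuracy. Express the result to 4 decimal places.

Accuracy = (TP+TN)/N = (14+32)/61 = 0.7541

0.7541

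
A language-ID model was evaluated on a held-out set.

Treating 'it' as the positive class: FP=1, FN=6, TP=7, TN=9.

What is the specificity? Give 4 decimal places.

0.9000

Specificity = TN/(TN+FP) = 9/(9+1) = 0.9000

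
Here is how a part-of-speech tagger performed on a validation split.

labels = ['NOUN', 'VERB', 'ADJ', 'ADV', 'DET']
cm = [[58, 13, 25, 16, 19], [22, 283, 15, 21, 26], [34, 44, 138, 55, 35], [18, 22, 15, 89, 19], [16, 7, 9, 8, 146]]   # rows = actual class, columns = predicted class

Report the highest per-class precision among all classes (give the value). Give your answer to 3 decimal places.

Per-class precision (TP/(TP+FP)):
  NOUN: TP=58, FP=22+34+18+16=90 → 58/148 = 0.3919
  VERB: TP=283, FP=13+44+22+7=86 → 283/369 = 0.7669
  ADJ: TP=138, FP=25+15+15+9=64 → 138/202 = 0.6832
  ADV: TP=89, FP=16+21+55+8=100 → 89/189 = 0.4709
  DET: TP=146, FP=19+26+35+19=99 → 146/245 = 0.5959
Highest is class 'VERB' with precision = 0.767.

0.767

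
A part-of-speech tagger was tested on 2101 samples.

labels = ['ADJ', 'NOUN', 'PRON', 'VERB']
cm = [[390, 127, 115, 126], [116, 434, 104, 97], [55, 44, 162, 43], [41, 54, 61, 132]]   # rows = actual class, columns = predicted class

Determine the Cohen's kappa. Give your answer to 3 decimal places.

Observed agreement pₒ = trace/N = 1118/2101 = 0.5321
Expected agreement pₑ = Σ (rowᵢ·colᵢ)/N² = (758·602 + 751·659 + 304·442 + 288·398)/2101² = 0.2719
κ = (pₒ − pₑ)/(1 − pₑ) = (0.5321 − 0.2719)/(1 − 0.2719) = 0.357

0.357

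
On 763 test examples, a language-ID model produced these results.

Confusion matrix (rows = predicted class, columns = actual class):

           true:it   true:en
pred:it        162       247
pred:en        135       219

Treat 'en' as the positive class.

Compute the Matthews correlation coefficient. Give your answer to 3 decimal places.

MCC = (TP·TN − FP·FN) / √((TP+FP)(TP+FN)(TN+FP)(TN+FN))
Numerator = 219·162 − 135·247 = 2133
Denominator = √(354·466·297·409) = √20038671972 = 141558.0163
MCC = 2133 / 141558.0163 = 0.015

0.015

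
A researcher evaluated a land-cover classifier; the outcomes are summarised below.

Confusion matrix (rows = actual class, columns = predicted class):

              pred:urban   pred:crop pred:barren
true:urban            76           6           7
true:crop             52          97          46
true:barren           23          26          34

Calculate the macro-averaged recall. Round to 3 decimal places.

Per-class recall (TP/(TP+FN)):
  urban: TP=76, FN=6+7=13 → 76/89 = 0.8539
  crop: TP=97, FN=52+46=98 → 97/195 = 0.4974
  barren: TP=34, FN=23+26=49 → 34/83 = 0.4096
Macro-recall = mean = (0.8539 + 0.4974 + 0.4096) / 3 = 0.587

0.587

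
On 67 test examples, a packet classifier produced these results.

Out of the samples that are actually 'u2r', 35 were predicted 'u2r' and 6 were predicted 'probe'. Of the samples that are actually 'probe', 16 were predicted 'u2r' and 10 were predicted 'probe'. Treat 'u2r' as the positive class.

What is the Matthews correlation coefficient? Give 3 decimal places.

MCC = (TP·TN − FP·FN) / √((TP+FP)(TP+FN)(TN+FP)(TN+FN))
Numerator = 35·10 − 16·6 = 254
Denominator = √(51·41·26·16) = √869856 = 932.6607
MCC = 254 / 932.6607 = 0.272

0.272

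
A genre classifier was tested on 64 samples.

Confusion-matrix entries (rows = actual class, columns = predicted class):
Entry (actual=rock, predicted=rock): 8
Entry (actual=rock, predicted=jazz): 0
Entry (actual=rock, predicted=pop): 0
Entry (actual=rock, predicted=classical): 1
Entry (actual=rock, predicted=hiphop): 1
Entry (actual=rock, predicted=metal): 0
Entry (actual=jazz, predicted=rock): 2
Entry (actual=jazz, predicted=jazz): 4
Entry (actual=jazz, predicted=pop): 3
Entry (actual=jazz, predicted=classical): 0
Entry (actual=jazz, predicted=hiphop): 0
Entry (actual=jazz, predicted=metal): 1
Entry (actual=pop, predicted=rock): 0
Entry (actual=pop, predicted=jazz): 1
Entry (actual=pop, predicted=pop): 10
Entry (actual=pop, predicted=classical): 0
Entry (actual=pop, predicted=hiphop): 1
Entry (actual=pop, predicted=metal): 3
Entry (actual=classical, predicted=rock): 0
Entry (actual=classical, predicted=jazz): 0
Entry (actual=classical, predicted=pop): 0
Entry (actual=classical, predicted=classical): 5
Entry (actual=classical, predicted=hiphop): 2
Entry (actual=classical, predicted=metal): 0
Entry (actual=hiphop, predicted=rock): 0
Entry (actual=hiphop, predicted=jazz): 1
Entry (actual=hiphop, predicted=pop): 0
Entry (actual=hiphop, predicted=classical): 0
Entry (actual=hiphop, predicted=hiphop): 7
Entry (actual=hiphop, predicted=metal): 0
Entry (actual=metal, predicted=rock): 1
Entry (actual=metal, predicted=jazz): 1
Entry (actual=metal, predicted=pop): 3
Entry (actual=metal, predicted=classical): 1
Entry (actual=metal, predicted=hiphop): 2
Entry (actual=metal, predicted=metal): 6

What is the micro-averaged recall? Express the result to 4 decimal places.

0.6250

Micro-averaging pools counts across classes: ΣTP=40, ΣFP=24, ΣFN=24.
Micro-recall = TP/(TP+FN) on pooled counts = 0.6250 (equals overall accuracy in single-label multiclass).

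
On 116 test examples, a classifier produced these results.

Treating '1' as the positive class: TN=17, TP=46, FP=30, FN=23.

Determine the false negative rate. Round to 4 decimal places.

FNR = FN/(FN+TP) = 23/(23+46) = 0.3333

0.3333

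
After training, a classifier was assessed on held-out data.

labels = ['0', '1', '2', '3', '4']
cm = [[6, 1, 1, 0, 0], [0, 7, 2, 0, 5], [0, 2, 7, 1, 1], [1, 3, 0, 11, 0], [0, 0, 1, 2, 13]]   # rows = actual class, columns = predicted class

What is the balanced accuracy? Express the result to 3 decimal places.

0.686

Balanced accuracy = mean of per-class recall.
  0: recall = 6/8 = 0.7500
  1: recall = 7/14 = 0.5000
  2: recall = 7/11 = 0.6364
  3: recall = 11/15 = 0.7333
  4: recall = 13/16 = 0.8125
Mean = (0.7500 + 0.5000 + 0.6364 + 0.7333 + 0.8125) / 5 = 0.686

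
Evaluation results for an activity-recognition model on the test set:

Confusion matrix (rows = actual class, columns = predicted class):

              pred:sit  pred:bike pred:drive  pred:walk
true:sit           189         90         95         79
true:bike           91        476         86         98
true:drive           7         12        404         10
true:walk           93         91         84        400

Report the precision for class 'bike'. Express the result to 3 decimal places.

Treat 'bike' as positive and all other classes as negative.
precision = TP/(TP+FP).
bike: TP=476, FP=90+12+91=193 → 476/669 = 0.7115

0.712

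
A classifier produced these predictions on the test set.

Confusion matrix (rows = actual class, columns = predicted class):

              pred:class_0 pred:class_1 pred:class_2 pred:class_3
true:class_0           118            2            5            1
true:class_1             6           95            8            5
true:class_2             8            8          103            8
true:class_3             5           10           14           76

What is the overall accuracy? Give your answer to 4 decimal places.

Accuracy = trace / total = (118+95+103+76=392) / 472 = 392/472 = 0.8305

0.8305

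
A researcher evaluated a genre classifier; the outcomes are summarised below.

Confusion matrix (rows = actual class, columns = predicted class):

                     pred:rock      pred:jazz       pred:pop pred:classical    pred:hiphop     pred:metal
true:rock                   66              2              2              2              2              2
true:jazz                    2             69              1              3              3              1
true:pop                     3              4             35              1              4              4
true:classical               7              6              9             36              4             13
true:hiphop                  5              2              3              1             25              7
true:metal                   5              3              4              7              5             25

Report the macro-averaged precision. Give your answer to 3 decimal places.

0.664

Per-class precision (TP/(TP+FP)):
  rock: TP=66, FP=2+3+7+5+5=22 → 66/88 = 0.7500
  jazz: TP=69, FP=2+4+6+2+3=17 → 69/86 = 0.8023
  pop: TP=35, FP=2+1+9+3+4=19 → 35/54 = 0.6481
  classical: TP=36, FP=2+3+1+1+7=14 → 36/50 = 0.7200
  hiphop: TP=25, FP=2+3+4+4+5=18 → 25/43 = 0.5814
  metal: TP=25, FP=2+1+4+13+7=27 → 25/52 = 0.4808
Macro-precision = mean = (0.7500 + 0.8023 + 0.6481 + 0.7200 + 0.5814 + 0.4808) / 6 = 0.664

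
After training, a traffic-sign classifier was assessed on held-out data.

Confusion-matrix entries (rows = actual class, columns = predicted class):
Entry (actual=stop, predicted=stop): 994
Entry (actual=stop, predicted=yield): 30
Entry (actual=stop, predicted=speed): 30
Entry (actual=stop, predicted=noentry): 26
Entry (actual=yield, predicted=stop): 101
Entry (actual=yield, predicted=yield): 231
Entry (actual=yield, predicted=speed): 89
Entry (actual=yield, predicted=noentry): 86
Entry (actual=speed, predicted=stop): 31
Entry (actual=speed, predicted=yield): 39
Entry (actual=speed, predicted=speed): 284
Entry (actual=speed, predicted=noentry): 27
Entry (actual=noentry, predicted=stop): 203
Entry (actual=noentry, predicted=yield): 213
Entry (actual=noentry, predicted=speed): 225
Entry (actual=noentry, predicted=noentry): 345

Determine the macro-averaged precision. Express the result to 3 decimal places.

Per-class precision (TP/(TP+FP)):
  stop: TP=994, FP=101+31+203=335 → 994/1329 = 0.7479
  yield: TP=231, FP=30+39+213=282 → 231/513 = 0.4503
  speed: TP=284, FP=30+89+225=344 → 284/628 = 0.4522
  noentry: TP=345, FP=26+86+27=139 → 345/484 = 0.7128
Macro-precision = mean = (0.7479 + 0.4503 + 0.4522 + 0.7128) / 4 = 0.591

0.591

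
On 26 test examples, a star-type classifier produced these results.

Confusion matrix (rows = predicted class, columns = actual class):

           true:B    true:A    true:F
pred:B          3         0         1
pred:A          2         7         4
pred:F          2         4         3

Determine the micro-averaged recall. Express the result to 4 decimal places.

0.5000

Micro-averaging pools counts across classes: ΣTP=13, ΣFP=13, ΣFN=13.
Micro-recall = TP/(TP+FN) on pooled counts = 0.5000 (equals overall accuracy in single-label multiclass).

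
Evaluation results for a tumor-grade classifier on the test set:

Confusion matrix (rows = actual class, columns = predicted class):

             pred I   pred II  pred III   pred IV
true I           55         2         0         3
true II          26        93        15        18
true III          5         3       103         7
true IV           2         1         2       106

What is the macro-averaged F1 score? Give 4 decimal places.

0.8038

Per-class F1 score (2·TP/(2·TP+FP+FN)):
  I: TP=55, FP=26+5+2=33, FN=2+0+3=5 → 110/148 = 0.74324
  II: TP=93, FP=2+3+1=6, FN=26+15+18=59 → 186/251 = 0.74104
  III: TP=103, FP=0+15+2=17, FN=5+3+7=15 → 206/238 = 0.86555
  IV: TP=106, FP=3+18+7=28, FN=2+1+2=5 → 212/245 = 0.86531
Macro-F1 score = mean = (0.74324 + 0.74104 + 0.86555 + 0.86531) / 4 = 0.8038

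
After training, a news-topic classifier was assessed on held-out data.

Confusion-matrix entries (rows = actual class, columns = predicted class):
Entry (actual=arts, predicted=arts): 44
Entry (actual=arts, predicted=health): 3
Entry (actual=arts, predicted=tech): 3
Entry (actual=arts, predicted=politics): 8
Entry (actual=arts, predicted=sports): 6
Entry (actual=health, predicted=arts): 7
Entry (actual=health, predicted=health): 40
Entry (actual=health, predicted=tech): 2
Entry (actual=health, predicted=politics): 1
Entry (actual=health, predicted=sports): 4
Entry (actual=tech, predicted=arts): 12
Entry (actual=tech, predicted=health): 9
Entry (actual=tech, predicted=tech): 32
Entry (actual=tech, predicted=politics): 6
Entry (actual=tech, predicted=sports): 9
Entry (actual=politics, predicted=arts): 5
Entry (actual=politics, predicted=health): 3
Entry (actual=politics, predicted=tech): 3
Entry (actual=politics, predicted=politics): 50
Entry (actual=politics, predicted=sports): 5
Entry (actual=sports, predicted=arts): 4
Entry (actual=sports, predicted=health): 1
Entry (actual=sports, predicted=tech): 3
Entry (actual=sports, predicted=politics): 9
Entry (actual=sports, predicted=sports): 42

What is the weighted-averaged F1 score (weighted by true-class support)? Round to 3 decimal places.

Per-class F1 score (2·TP/(2·TP+FP+FN)):
  arts: TP=44, FP=7+12+5+4=28, FN=3+3+8+6=20 → 88/136 = 0.6471
  health: TP=40, FP=3+9+3+1=16, FN=7+2+1+4=14 → 80/110 = 0.7273
  tech: TP=32, FP=3+2+3+3=11, FN=12+9+6+9=36 → 64/111 = 0.5766
  politics: TP=50, FP=8+1+6+9=24, FN=5+3+3+5=16 → 100/140 = 0.7143
  sports: TP=42, FP=6+4+9+5=24, FN=4+1+3+9=17 → 84/125 = 0.6720
Weighted-F1 score = Σ (supportᵢ/N)·F1 scoreᵢ with N=311: (64/311)·0.6471 + (54/311)·0.7273 + (68/311)·0.5766 + (66/311)·0.7143 + (59/311)·0.6720 = 0.665

0.665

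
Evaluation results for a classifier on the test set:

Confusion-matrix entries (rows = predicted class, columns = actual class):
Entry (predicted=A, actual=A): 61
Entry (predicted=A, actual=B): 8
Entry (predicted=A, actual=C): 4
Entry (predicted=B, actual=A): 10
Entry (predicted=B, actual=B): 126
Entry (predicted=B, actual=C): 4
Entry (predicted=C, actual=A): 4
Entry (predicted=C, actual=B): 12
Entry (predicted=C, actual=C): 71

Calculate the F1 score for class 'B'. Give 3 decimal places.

0.881

Treat 'B' as positive and all other classes as negative.
F1 score = 2·TP/(2·TP+FP+FN).
B: TP=126, FP=10+4=14, FN=8+12=20 → 252/286 = 0.8811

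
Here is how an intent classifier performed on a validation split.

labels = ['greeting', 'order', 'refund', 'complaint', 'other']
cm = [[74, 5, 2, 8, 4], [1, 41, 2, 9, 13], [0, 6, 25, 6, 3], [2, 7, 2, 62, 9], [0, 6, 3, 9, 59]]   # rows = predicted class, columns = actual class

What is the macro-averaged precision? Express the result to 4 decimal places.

Per-class precision (TP/(TP+FP)):
  greeting: TP=74, FP=5+2+8+4=19 → 74/93 = 0.79570
  order: TP=41, FP=1+2+9+13=25 → 41/66 = 0.62121
  refund: TP=25, FP=0+6+6+3=15 → 25/40 = 0.62500
  complaint: TP=62, FP=2+7+2+9=20 → 62/82 = 0.75610
  other: TP=59, FP=0+6+3+9=18 → 59/77 = 0.76623
Macro-precision = mean = (0.79570 + 0.62121 + 0.62500 + 0.75610 + 0.76623) / 5 = 0.7128

0.7128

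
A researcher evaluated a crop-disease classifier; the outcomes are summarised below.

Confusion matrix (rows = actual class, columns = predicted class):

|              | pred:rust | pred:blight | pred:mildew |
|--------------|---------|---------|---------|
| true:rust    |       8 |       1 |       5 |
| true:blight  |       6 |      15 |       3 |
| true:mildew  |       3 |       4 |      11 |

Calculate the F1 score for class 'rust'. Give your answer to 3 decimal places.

Treat 'rust' as positive and all other classes as negative.
F1 score = 2·TP/(2·TP+FP+FN).
rust: TP=8, FP=6+3=9, FN=1+5=6 → 16/31 = 0.5161

0.516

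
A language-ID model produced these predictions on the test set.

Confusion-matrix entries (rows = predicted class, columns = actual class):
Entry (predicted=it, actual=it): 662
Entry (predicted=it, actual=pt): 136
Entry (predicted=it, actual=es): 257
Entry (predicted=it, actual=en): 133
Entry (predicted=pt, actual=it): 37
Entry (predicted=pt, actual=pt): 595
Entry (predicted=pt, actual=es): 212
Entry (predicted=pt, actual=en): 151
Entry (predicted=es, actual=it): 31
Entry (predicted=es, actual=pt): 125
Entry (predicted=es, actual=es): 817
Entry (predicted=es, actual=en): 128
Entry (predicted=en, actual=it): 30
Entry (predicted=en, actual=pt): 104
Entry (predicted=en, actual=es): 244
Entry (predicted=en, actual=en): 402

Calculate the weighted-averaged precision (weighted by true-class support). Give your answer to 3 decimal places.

Per-class precision (TP/(TP+FP)):
  it: TP=662, FP=136+257+133=526 → 662/1188 = 0.5572
  pt: TP=595, FP=37+212+151=400 → 595/995 = 0.5980
  es: TP=817, FP=31+125+128=284 → 817/1101 = 0.7421
  en: TP=402, FP=30+104+244=378 → 402/780 = 0.5154
Weighted-precision = Σ (supportᵢ/N)·precisionᵢ with N=4064: (760/4064)·0.5572 + (960/4064)·0.5980 + (1530/4064)·0.7421 + (814/4064)·0.5154 = 0.628

0.628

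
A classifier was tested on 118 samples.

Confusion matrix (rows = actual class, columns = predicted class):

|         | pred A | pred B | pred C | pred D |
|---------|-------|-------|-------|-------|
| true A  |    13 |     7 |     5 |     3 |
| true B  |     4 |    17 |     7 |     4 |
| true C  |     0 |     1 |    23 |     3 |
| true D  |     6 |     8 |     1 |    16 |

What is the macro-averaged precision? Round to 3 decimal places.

Per-class precision (TP/(TP+FP)):
  A: TP=13, FP=4+0+6=10 → 13/23 = 0.5652
  B: TP=17, FP=7+1+8=16 → 17/33 = 0.5152
  C: TP=23, FP=5+7+1=13 → 23/36 = 0.6389
  D: TP=16, FP=3+4+3=10 → 16/26 = 0.6154
Macro-precision = mean = (0.5652 + 0.5152 + 0.6389 + 0.6154) / 4 = 0.584

0.584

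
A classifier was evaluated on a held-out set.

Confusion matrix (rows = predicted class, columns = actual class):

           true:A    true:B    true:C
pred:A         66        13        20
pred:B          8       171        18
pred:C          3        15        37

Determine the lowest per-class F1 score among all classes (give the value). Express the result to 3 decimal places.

Per-class F1 score (2·TP/(2·TP+FP+FN)):
  A: TP=66, FP=13+20=33, FN=8+3=11 → 132/176 = 0.7500
  B: TP=171, FP=8+18=26, FN=13+15=28 → 342/396 = 0.8636
  C: TP=37, FP=3+15=18, FN=20+18=38 → 74/130 = 0.5692
Lowest is class 'C' with F1 score = 0.569.

0.569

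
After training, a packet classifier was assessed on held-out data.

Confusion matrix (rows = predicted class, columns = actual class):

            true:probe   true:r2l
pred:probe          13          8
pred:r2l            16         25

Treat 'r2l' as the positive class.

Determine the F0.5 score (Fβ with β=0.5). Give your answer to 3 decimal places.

0.635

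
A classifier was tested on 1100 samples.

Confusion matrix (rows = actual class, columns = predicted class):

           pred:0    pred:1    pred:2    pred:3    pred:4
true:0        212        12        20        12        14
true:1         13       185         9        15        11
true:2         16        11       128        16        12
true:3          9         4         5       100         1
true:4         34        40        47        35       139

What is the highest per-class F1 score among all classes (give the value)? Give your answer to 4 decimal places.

0.7653

Per-class F1 score (2·TP/(2·TP+FP+FN)):
  0: TP=212, FP=13+16+9+34=72, FN=12+20+12+14=58 → 424/554 = 0.76534
  1: TP=185, FP=12+11+4+40=67, FN=13+9+15+11=48 → 370/485 = 0.76289
  2: TP=128, FP=20+9+5+47=81, FN=16+11+16+12=55 → 256/392 = 0.65306
  3: TP=100, FP=12+15+16+35=78, FN=9+4+5+1=19 → 200/297 = 0.67340
  4: TP=139, FP=14+11+12+1=38, FN=34+40+47+35=156 → 278/472 = 0.58898
Highest is class '0' with F1 score = 0.7653.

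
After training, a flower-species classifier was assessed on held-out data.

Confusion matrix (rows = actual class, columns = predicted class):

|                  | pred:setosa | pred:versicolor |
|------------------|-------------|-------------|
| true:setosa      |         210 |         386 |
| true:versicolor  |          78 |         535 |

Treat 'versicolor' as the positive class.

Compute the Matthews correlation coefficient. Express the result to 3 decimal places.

MCC = (TP·TN − FP·FN) / √((TP+FP)(TP+FN)(TN+FP)(TN+FN))
Numerator = 535·210 − 386·78 = 82242
Denominator = √(921·613·596·288) = √96907826304 = 311300.2189
MCC = 82242 / 311300.2189 = 0.264

0.264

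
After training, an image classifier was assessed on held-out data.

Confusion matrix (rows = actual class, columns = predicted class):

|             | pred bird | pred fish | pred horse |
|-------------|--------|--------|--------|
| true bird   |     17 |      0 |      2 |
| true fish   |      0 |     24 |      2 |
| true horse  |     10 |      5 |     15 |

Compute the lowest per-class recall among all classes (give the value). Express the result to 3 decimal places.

0.500

Per-class recall (TP/(TP+FN)):
  bird: TP=17, FN=0+2=2 → 17/19 = 0.8947
  fish: TP=24, FN=0+2=2 → 24/26 = 0.9231
  horse: TP=15, FN=10+5=15 → 15/30 = 0.5000
Lowest is class 'horse' with recall = 0.500.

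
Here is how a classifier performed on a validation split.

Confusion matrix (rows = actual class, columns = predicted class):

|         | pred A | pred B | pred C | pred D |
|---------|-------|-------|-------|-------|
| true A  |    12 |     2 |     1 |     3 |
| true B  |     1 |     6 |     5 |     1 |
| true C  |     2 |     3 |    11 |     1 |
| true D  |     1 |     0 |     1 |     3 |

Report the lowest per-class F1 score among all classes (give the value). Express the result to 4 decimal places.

Per-class F1 score (2·TP/(2·TP+FP+FN)):
  A: TP=12, FP=1+2+1=4, FN=2+1+3=6 → 24/34 = 0.70588
  B: TP=6, FP=2+3+0=5, FN=1+5+1=7 → 12/24 = 0.50000
  C: TP=11, FP=1+5+1=7, FN=2+3+1=6 → 22/35 = 0.62857
  D: TP=3, FP=3+1+1=5, FN=1+0+1=2 → 6/13 = 0.46154
Lowest is class 'D' with F1 score = 0.4615.

0.4615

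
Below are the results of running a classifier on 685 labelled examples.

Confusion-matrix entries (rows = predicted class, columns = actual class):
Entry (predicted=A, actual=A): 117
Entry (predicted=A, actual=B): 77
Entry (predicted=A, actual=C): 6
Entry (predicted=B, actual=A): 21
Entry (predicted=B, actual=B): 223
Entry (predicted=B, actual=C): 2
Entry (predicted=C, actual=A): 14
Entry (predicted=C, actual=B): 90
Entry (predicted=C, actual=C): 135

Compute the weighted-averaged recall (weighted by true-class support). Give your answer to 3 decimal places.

0.693

Per-class recall (TP/(TP+FN)):
  A: TP=117, FN=21+14=35 → 117/152 = 0.7697
  B: TP=223, FN=77+90=167 → 223/390 = 0.5718
  C: TP=135, FN=6+2=8 → 135/143 = 0.9441
Weighted-recall = Σ (supportᵢ/N)·recallᵢ with N=685: (152/685)·0.7697 + (390/685)·0.5718 + (143/685)·0.9441 = 0.693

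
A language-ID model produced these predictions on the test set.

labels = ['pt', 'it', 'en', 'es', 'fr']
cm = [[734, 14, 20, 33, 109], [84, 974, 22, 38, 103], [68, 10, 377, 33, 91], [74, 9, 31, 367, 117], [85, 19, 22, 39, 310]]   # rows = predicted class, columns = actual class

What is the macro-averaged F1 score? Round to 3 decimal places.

0.702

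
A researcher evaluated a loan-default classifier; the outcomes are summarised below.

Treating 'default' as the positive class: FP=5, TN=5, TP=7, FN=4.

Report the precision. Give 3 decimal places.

0.583

Precision = TP/(TP+FP) = 7/(7+5) = 7/12 = 0.583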